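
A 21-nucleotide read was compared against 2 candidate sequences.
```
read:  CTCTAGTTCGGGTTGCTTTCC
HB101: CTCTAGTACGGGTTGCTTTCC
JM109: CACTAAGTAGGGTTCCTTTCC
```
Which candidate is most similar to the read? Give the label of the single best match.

HB101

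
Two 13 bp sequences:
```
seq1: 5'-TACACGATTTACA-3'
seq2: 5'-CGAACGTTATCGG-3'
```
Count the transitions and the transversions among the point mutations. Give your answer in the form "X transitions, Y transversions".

Mismatches (1-based):
site 1: T→C (pyrimidine→pyrimidine, transition)
site 2: A→G (purine→purine, transition)
site 3: C→A (pyrimidine→purine, transversion)
site 7: A→T (purine→pyrimidine, transversion)
site 9: T→A (pyrimidine→purine, transversion)
site 11: A→C (purine→pyrimidine, transversion)
site 12: C→G (pyrimidine→purine, transversion)
site 13: A→G (purine→purine, transition)

3 transitions, 5 transversions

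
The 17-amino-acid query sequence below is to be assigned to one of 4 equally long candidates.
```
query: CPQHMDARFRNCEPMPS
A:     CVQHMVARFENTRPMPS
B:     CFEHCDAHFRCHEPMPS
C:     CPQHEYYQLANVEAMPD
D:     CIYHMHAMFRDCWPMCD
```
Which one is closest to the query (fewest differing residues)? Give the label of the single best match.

A

Hamming distances to query — A: 5; B: 6; C: 9; D: 8.
Smallest is A with 5 mismatches.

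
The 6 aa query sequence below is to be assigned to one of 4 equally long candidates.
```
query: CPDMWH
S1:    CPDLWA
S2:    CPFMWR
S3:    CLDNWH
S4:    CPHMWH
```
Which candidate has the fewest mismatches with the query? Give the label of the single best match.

S4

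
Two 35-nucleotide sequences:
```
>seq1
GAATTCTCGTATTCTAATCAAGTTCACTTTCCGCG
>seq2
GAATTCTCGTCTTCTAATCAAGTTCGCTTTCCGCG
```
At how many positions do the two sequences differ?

2

Mismatches (1-based): position 11: A→C; position 26: A→G.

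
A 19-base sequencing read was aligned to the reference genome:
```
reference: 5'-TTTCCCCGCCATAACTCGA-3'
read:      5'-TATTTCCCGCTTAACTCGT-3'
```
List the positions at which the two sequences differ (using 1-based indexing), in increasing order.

2, 4, 5, 8, 9, 11, 19

Scanning 1-based: 2: T/A; 4: C/T; 5: C/T; 8: G/C; 9: C/G; 11: A/T; 19: A/T.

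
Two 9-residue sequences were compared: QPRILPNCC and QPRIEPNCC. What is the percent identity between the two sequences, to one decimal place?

88.9%

Mismatch at position 5 (1-based): 1 of 9.
Identical positions: 8/9 = 88.89% → 88.9%.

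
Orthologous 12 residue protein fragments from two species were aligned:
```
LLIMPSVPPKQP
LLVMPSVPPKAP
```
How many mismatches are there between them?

2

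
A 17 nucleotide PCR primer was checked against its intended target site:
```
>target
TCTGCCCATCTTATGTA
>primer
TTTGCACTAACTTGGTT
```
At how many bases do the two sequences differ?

Comparing position by position, 9 bases differ: 2 (C/T), 6 (C/A), 8 (A/T), 9 (T/A), 10 (C/A), 11 (T/C), 13 (A/T), 14 (T/G), 17 (A/T).

9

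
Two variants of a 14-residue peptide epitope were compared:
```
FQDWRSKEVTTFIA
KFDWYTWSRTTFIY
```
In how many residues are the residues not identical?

8

The sequences differ at residues 1, 2, 5, 6, 7, 8, 9, 14 (1-based) — 8 in total.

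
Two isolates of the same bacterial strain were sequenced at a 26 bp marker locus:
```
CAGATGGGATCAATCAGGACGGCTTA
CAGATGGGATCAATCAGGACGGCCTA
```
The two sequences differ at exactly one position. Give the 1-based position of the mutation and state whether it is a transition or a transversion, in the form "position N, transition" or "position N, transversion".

Position 24 changes T→C. T is a pyrimidine and C is a pyrimidine, so this is a transition.

position 24, transition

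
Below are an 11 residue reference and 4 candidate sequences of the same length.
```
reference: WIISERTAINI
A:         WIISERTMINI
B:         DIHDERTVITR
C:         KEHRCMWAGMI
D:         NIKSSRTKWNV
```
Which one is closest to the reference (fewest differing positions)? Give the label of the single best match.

A

A differs at 1 position; B differs at 6 positions; C differs at 9 positions; D differs at 6 positions. The closest is A.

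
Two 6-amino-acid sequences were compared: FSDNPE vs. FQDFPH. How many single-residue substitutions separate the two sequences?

3

The sequences differ at positions 2, 4, 6 (1-based) — 3 in total.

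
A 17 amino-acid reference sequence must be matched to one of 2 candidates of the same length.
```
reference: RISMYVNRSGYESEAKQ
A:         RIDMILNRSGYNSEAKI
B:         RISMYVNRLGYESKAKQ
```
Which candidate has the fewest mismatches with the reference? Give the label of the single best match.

A differs at 5 positions; B differs at 2 positions. The closest is B.

B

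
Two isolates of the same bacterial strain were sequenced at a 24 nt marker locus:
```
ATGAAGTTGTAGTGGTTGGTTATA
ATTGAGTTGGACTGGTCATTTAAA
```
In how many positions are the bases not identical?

The sequences differ at positions 3, 4, 10, 12, 17, 18, 19, 23 (1-based) — 8 in total.

8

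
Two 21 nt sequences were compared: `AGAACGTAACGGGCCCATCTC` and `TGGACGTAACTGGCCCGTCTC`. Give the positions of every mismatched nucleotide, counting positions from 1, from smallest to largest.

1, 3, 11, 17

Differences at position 1 (A→T), position 3 (A→G), position 11 (G→T), position 17 (A→G).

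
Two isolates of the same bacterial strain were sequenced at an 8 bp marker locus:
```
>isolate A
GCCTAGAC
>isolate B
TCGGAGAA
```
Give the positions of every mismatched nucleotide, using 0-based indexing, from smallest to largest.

Scanning 0-based: 0: G/T; 2: C/G; 3: T/G; 7: C/A.

0, 2, 3, 7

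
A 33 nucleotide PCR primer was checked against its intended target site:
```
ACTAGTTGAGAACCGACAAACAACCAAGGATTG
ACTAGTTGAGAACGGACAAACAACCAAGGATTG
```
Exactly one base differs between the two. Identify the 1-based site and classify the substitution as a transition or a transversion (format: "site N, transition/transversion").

site 14, transversion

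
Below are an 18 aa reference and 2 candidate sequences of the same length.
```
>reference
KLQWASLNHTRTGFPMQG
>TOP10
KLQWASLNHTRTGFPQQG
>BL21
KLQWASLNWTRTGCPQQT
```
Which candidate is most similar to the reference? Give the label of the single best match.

Hamming distances to reference — TOP10: 1; BL21: 4.
Smallest is TOP10 with 1 mismatch.

TOP10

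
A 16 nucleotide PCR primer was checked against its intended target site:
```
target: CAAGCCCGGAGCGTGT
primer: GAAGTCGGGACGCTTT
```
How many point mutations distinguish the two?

The sequences differ at sites 1, 5, 7, 11, 12, 13, 15 (1-based) — 7 in total.

7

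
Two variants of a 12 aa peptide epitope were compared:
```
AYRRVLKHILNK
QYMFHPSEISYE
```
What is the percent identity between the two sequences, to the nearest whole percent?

10 positions differ (1, 3, 4, 5, 6, 7, 8, 10, 11, 12), so 2 of 12 match: 2/12 = 16.67%.

17%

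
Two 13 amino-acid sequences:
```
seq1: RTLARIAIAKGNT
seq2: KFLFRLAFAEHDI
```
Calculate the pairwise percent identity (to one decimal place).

30.8%

9 positions differ (1, 2, 4, 6, 8, 10, 11, 12, 13), so 4 of 13 match: 4/13 = 30.77%.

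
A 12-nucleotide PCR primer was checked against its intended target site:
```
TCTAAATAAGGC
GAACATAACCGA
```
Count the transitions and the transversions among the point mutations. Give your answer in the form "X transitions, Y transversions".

0 transitions, 9 transversions

Transitions (purine↔purine or pyrimidine↔pyrimidine): none.
Transversions (purine↔pyrimidine): 1 T→G, 2 C→A, 3 T→A, 4 A→C, 6 A→T, 7 T→A, 9 A→C, 10 G→C, 12 C→A.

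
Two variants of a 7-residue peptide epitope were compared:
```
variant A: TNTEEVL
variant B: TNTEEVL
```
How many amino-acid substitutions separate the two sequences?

No positions differ; the sequences are identical.

0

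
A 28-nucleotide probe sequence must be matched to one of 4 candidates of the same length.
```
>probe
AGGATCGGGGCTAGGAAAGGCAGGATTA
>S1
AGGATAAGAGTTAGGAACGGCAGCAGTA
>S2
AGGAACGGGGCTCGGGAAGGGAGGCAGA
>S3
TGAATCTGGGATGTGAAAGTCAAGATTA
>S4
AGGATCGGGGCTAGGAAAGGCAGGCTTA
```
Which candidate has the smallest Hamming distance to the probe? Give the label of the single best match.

S4

S1 differs at 7 positions; S2 differs at 7 positions; S3 differs at 8 positions; S4 differs at 1 position. The closest is S4.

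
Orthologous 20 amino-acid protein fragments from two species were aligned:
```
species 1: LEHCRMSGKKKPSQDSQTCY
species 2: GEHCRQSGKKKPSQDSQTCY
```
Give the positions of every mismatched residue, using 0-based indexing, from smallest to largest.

Scanning 0-based: 0: L/G; 5: M/Q.

0, 5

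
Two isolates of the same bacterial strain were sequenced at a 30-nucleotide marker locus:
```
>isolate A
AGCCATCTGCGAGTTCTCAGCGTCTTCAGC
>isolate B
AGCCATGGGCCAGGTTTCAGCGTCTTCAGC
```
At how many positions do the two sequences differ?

Mismatches (1-based): position 7: C→G; position 8: T→G; position 11: G→C; position 14: T→G; position 16: C→T.

5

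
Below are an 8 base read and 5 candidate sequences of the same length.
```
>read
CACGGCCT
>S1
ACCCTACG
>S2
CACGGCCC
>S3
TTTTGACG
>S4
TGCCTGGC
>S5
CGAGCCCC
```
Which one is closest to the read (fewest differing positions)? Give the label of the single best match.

S2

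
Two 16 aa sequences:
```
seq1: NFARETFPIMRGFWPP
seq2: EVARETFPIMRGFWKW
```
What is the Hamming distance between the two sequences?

4

Comparing position by position, 4 residues differ: 1 (N/E), 2 (F/V), 15 (P/K), 16 (P/W).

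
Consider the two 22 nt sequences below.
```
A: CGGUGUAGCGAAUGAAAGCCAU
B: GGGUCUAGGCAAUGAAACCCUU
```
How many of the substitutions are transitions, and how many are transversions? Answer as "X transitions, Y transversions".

0 transitions, 6 transversions

Mismatches (1-based):
position 1: C→G (pyrimidine→purine, transversion)
position 5: G→C (purine→pyrimidine, transversion)
position 9: C→G (pyrimidine→purine, transversion)
position 10: G→C (purine→pyrimidine, transversion)
position 18: G→C (purine→pyrimidine, transversion)
position 21: A→U (purine→pyrimidine, transversion)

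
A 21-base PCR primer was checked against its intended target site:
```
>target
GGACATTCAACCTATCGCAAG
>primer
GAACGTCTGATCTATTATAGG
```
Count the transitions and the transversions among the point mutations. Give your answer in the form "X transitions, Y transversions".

10 transitions, 0 transversions

Transitions (purine↔purine or pyrimidine↔pyrimidine): 2 G→A, 5 A→G, 7 T→C, 8 C→T, 9 A→G, 11 C→T, 16 C→T, 17 G→A, 18 C→T, 20 A→G.
Transversions (purine↔pyrimidine): none.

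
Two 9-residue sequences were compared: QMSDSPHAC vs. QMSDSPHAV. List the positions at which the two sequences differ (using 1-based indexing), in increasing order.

9

Differences at position 9 (C→V).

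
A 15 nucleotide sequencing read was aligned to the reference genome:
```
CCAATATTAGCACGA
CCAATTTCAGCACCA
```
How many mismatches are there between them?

3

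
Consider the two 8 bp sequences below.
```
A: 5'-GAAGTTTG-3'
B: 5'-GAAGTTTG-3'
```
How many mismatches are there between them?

0

No positions differ; the sequences are identical.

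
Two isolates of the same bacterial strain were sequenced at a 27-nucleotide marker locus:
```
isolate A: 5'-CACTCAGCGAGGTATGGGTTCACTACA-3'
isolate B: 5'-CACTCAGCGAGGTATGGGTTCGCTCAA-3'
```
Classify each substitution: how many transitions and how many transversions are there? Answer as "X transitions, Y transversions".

1 transition, 2 transversions

Mismatches (1-based):
site 22: A→G (purine→purine, transition)
site 25: A→C (purine→pyrimidine, transversion)
site 26: C→A (pyrimidine→purine, transversion)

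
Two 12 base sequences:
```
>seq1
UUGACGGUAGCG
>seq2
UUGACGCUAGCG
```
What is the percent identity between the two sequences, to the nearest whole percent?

1 position differs (7), so 11 of 12 match: 11/12 = 91.67%.

92%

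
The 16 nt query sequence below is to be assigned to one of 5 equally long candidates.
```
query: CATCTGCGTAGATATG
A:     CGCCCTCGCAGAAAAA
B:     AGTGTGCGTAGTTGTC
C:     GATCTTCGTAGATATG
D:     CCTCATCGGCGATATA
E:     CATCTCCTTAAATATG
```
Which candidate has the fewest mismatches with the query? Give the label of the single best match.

C

A differs at 8 positions; B differs at 6 positions; C differs at 2 positions; D differs at 6 positions; E differs at 3 positions. The closest is C.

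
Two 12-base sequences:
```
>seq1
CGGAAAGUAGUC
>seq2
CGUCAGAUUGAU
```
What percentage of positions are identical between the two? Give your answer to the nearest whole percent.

7 positions differ (3, 4, 6, 7, 9, 11, 12), so 5 of 12 match: 5/12 = 41.67%.

42%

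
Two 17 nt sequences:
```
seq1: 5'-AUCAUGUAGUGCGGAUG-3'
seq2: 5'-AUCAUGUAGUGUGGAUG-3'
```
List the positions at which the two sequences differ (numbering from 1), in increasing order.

12

Scanning 1-based: 12: C/U.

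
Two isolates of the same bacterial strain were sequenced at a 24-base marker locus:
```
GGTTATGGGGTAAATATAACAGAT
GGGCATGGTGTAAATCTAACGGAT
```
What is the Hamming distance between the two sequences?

5

Mismatches (1-based): site 3: T→G; site 4: T→C; site 9: G→T; site 16: A→C; site 21: A→G.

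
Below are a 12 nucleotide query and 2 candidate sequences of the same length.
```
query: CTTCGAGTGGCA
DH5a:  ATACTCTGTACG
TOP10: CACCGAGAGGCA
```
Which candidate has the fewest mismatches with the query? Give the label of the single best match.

DH5a differs at 9 sites; TOP10 differs at 3 sites. The closest is TOP10.

TOP10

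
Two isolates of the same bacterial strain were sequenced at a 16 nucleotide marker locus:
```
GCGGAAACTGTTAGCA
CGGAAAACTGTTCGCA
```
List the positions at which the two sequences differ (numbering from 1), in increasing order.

Scanning 1-based: 1: G/C; 2: C/G; 4: G/A; 13: A/C.

1, 2, 4, 13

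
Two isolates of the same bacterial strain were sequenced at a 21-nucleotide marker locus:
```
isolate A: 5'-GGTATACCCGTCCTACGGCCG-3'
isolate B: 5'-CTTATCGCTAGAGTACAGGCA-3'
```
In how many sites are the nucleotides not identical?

12

Comparing position by position, 12 sites differ: 1 (G/C), 2 (G/T), 6 (A/C), 7 (C/G), 9 (C/T), 10 (G/A), 11 (T/G), 12 (C/A), 13 (C/G), 17 (G/A), 19 (C/G), 21 (G/A).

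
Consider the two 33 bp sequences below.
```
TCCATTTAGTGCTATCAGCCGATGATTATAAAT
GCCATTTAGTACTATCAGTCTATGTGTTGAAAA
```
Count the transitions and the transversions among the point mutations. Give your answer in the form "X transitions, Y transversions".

2 transitions, 7 transversions

Mismatches (1-based):
base 1: T→G (pyrimidine→purine, transversion)
base 11: G→A (purine→purine, transition)
base 19: C→T (pyrimidine→pyrimidine, transition)
base 21: G→T (purine→pyrimidine, transversion)
base 25: A→T (purine→pyrimidine, transversion)
base 26: T→G (pyrimidine→purine, transversion)
base 28: A→T (purine→pyrimidine, transversion)
base 29: T→G (pyrimidine→purine, transversion)
base 33: T→A (pyrimidine→purine, transversion)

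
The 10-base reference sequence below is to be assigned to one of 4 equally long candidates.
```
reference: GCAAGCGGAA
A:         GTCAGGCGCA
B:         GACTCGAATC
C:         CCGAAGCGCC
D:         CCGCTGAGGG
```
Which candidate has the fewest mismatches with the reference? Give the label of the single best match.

Hamming distances to reference — A: 5; B: 9; C: 7; D: 8.
Smallest is A with 5 mismatches.

A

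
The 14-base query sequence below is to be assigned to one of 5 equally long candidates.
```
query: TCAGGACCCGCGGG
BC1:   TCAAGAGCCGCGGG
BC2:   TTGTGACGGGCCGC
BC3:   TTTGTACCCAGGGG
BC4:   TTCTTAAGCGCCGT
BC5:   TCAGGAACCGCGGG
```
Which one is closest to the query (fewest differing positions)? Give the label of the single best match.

BC5

Hamming distances to query — BC1: 2; BC2: 7; BC3: 5; BC4: 8; BC5: 1.
Smallest is BC5 with 1 mismatch.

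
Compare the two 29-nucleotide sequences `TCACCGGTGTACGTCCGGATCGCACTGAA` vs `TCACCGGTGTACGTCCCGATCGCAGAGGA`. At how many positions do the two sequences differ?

Mismatches (1-based): position 17: G→C; position 25: C→G; position 26: T→A; position 28: A→G.

4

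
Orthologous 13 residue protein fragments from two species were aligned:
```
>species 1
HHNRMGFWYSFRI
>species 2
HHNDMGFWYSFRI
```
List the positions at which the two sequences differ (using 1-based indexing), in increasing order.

4

Differences at position 4 (R→D).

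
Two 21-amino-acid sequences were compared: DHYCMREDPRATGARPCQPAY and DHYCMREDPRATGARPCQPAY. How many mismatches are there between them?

0

No positions differ; the sequences are identical.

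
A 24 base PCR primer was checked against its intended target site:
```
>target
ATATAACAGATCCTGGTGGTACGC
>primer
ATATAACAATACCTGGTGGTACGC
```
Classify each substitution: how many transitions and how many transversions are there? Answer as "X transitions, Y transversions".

Mismatches (1-based):
position 9: G→A (purine→purine, transition)
position 10: A→T (purine→pyrimidine, transversion)
position 11: T→A (pyrimidine→purine, transversion)

1 transition, 2 transversions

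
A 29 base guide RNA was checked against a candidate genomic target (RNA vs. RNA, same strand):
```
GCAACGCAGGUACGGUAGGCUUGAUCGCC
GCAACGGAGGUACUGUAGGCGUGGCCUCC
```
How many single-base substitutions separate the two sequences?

6

Mismatches (1-based): site 7: C→G; site 14: G→U; site 21: U→G; site 24: A→G; site 25: U→C; site 27: G→U.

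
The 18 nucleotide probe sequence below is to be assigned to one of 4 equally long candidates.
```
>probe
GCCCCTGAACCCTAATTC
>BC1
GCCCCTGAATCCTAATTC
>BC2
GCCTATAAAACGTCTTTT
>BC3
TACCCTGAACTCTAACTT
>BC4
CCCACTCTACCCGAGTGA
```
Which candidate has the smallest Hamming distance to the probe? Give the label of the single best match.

BC1 differs at 1 site; BC2 differs at 8 sites; BC3 differs at 5 sites; BC4 differs at 8 sites. The closest is BC1.

BC1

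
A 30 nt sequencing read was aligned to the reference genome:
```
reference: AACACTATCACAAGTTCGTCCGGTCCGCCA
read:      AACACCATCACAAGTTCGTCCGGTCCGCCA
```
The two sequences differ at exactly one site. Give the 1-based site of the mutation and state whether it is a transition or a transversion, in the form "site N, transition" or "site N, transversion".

site 6, transition

The sequences differ only at site 6: T→C (pyrimidine→pyrimidine), a transition.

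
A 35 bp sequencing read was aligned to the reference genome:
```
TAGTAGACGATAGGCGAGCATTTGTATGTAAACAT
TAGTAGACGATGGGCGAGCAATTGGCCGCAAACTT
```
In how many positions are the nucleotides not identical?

7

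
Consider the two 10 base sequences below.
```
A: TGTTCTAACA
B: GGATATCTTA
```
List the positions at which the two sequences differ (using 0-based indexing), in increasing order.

Scanning 0-based: 0: T/G; 2: T/A; 4: C/A; 6: A/C; 7: A/T; 8: C/T.

0, 2, 4, 6, 7, 8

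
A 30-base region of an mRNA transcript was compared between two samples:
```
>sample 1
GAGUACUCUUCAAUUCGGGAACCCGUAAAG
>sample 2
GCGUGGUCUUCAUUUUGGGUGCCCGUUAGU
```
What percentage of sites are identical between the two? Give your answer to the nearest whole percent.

67%

10 positions differ (2, 5, 6, 13, 16, 20, 21, 27, 29, 30), so 20 of 30 match: 20/30 = 66.67%.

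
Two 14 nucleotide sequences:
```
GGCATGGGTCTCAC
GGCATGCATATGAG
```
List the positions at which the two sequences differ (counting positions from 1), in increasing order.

7, 8, 10, 12, 14

Differences at position 7 (G→C), position 8 (G→A), position 10 (C→A), position 12 (C→G), position 14 (C→G).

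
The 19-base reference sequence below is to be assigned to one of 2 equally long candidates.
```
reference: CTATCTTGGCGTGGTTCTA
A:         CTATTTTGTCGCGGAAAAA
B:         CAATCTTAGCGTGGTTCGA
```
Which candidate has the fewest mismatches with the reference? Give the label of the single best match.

B

A differs at 7 bases; B differs at 3 bases. The closest is B.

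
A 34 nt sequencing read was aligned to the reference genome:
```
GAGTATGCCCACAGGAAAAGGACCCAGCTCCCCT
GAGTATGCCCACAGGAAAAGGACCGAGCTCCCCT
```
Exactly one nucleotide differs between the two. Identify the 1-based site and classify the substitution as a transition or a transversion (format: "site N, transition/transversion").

Site 25 changes C→G. C is a pyrimidine and G is a purine, so this is a transversion.

site 25, transversion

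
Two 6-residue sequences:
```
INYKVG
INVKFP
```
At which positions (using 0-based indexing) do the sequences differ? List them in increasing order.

Scanning 0-based: 2: Y/V; 4: V/F; 5: G/P.

2, 4, 5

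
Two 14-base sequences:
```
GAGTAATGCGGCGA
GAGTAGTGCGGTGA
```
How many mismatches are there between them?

The sequences differ at sites 6, 12 (1-based) — 2 in total.

2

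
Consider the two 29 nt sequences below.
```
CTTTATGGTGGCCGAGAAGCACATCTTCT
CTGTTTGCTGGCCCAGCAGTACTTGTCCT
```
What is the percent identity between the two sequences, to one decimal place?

69.0%

Mismatches at positions 3, 5, 8, 14, 17, 20, 23, 25, 27 (1-based): 9 of 29.
Identical positions: 20/29 = 68.97% → 69.0%.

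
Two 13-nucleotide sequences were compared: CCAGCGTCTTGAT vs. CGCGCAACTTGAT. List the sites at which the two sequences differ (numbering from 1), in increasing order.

2, 3, 6, 7

Differences at site 2 (C→G), site 3 (A→C), site 6 (G→A), site 7 (T→A).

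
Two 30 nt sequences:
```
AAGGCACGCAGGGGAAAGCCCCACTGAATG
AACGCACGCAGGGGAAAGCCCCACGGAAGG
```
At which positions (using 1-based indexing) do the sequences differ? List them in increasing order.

Scanning 1-based: 3: G/C; 25: T/G; 29: T/G.

3, 25, 29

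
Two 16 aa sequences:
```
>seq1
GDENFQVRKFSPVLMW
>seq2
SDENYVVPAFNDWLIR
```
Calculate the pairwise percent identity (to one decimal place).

10 positions differ (1, 5, 6, 8, 9, 11, 12, 13, 15, 16), so 6 of 16 match: 6/16 = 37.5%.

37.5%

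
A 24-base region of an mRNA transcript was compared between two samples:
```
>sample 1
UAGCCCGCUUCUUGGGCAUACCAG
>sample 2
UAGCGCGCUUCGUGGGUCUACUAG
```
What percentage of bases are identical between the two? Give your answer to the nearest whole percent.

79%

Mismatches at positions 5, 12, 17, 18, 22 (1-based): 5 of 24.
Identical positions: 19/24 = 79.17% → 79%.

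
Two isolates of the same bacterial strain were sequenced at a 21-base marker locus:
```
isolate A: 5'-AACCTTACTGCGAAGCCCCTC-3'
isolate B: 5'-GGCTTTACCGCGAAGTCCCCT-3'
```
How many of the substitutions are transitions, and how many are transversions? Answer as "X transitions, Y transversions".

Mismatches (1-based):
base 1: A→G (purine→purine, transition)
base 2: A→G (purine→purine, transition)
base 4: C→T (pyrimidine→pyrimidine, transition)
base 9: T→C (pyrimidine→pyrimidine, transition)
base 16: C→T (pyrimidine→pyrimidine, transition)
base 20: T→C (pyrimidine→pyrimidine, transition)
base 21: C→T (pyrimidine→pyrimidine, transition)

7 transitions, 0 transversions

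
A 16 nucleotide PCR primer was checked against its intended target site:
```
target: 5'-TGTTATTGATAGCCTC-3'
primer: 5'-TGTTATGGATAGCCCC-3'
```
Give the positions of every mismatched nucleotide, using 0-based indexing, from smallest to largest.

6, 14

Scanning 0-based: 6: T/G; 14: T/C.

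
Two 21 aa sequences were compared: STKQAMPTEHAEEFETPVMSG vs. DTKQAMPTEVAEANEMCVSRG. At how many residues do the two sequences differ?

8

The sequences differ at residues 1, 10, 13, 14, 16, 17, 19, 20 (1-based) — 8 in total.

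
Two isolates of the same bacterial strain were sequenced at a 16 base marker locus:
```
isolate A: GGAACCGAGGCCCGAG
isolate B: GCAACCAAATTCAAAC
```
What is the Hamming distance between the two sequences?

The sequences differ at positions 2, 7, 9, 10, 11, 13, 14, 16 (1-based) — 8 in total.

8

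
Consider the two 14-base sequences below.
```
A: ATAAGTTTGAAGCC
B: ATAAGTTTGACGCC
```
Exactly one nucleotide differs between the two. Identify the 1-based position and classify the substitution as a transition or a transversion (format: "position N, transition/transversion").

position 11, transversion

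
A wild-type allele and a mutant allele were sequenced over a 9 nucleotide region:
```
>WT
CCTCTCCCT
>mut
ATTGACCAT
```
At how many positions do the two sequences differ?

Mismatches (1-based): position 1: C→A; position 2: C→T; position 4: C→G; position 5: T→A; position 8: C→A.

5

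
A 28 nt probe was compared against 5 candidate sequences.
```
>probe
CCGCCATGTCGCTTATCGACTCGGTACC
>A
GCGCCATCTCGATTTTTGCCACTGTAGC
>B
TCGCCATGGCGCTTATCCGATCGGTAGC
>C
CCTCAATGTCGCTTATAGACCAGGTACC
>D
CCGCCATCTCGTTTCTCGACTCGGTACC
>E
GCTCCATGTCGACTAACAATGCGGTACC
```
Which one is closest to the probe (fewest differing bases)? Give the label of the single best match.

D

A differs at 9 bases; B differs at 6 bases; C differs at 5 bases; D differs at 3 bases; E differs at 8 bases. The closest is D.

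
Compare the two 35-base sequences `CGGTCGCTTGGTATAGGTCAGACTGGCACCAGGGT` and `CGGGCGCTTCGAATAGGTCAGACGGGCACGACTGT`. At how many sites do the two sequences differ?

7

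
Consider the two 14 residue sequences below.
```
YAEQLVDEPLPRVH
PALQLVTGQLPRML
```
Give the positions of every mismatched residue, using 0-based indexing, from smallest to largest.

0, 2, 6, 7, 8, 12, 13

Scanning 0-based: 0: Y/P; 2: E/L; 6: D/T; 7: E/G; 8: P/Q; 12: V/M; 13: H/L.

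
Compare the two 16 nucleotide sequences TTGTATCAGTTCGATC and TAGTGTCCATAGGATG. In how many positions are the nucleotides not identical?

Mismatches (1-based): position 2: T→A; position 5: A→G; position 8: A→C; position 9: G→A; position 11: T→A; position 12: C→G; position 16: C→G.

7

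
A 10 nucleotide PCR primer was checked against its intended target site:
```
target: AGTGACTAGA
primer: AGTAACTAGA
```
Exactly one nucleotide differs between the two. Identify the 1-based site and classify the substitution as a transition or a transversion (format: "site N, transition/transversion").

site 4, transition

The sequences differ only at site 4: G→A (purine→purine), a transition.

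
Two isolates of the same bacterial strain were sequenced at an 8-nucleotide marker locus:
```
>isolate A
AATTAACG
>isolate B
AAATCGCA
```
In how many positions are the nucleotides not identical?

Comparing position by position, 4 positions differ: 3 (T/A), 5 (A/C), 6 (A/G), 8 (G/A).

4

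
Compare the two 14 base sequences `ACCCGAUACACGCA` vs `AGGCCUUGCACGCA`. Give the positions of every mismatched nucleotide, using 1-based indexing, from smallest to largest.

2, 3, 5, 6, 8

Differences at position 2 (C→G), position 3 (C→G), position 5 (G→C), position 6 (A→U), position 8 (A→G).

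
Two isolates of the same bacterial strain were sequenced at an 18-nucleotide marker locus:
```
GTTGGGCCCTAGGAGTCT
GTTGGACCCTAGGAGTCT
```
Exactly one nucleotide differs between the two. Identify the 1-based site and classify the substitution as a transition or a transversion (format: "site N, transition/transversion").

site 6, transition

The sequences differ only at site 6: G→A (purine→purine), a transition.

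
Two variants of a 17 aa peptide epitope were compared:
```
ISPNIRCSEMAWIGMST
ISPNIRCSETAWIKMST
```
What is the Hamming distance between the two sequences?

2

Mismatches (1-based): position 10: M→T; position 14: G→K.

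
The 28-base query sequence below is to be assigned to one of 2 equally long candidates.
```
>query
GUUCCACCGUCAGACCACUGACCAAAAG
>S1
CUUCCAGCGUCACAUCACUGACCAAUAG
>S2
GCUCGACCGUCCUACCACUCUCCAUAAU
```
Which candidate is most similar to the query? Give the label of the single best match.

S1

S1 differs at 5 bases; S2 differs at 8 bases. The closest is S1.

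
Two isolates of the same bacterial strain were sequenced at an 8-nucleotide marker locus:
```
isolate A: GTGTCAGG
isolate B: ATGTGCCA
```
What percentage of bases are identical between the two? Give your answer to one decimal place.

Mismatches at positions 1, 5, 6, 7, 8 (1-based): 5 of 8.
Identical positions: 3/8 = 37.5% → 37.5%.

37.5%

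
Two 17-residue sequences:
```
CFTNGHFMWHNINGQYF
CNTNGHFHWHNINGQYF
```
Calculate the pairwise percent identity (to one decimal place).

88.2%

2 positions differ (2, 8), so 15 of 17 match: 15/17 = 88.24%.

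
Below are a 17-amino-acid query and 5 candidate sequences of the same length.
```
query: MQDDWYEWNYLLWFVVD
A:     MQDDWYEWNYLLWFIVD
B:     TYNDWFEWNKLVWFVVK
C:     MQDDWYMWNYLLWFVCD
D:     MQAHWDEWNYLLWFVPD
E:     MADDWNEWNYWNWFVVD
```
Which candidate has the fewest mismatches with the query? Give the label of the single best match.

A differs at 1 position; B differs at 7 positions; C differs at 2 positions; D differs at 4 positions; E differs at 4 positions. The closest is A.

A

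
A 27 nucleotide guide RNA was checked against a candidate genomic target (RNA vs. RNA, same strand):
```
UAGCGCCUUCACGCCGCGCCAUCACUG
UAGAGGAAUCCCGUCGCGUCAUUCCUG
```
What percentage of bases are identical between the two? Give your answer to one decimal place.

66.7%

9 positions differ (4, 6, 7, 8, 11, 14, 19, 23, 24), so 18 of 27 match: 18/27 = 66.67%.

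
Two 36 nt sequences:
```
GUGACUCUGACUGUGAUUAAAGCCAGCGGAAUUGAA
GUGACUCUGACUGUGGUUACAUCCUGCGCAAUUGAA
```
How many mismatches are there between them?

5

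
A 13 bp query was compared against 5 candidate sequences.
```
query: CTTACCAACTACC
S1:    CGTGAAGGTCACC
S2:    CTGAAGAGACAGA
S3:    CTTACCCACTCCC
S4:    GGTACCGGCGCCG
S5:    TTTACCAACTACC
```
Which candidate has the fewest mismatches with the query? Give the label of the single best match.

S1 differs at 8 bases; S2 differs at 8 bases; S3 differs at 2 bases; S4 differs at 7 bases; S5 differs at 1 base. The closest is S5.

S5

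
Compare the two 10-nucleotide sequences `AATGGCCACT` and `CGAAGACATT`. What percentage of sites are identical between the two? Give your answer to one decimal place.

6 positions differ (1, 2, 3, 4, 6, 9), so 4 of 10 match: 4/10 = 40%.

40.0%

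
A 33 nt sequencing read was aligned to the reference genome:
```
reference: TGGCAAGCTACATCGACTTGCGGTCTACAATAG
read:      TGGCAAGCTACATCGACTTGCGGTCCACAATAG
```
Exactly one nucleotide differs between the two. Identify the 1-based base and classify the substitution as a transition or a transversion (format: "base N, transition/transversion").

base 26, transition

The sequences differ only at base 26: T→C (pyrimidine→pyrimidine), a transition.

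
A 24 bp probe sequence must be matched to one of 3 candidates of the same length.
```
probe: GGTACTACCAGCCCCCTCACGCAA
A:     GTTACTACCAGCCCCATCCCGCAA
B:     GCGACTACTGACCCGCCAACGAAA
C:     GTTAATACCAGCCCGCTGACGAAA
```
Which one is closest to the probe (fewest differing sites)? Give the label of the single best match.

A differs at 3 sites; B differs at 9 sites; C differs at 5 sites. The closest is A.

A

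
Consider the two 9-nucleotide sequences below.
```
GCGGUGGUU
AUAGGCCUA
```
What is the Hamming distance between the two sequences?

7

Mismatches (1-based): base 1: G→A; base 2: C→U; base 3: G→A; base 5: U→G; base 6: G→C; base 7: G→C; base 9: U→A.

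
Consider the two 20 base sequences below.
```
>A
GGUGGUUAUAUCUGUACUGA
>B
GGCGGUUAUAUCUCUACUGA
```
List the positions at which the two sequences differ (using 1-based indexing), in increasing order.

3, 14

Differences at position 3 (U→C), position 14 (G→C).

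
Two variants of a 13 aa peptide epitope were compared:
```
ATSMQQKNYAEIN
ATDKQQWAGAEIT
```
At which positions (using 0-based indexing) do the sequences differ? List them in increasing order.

Differences at position 2 (S→D), position 3 (M→K), position 6 (K→W), position 7 (N→A), position 8 (Y→G), position 12 (N→T).

2, 3, 6, 7, 8, 12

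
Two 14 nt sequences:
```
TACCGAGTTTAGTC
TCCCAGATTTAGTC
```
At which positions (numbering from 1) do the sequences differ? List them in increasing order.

2, 5, 6, 7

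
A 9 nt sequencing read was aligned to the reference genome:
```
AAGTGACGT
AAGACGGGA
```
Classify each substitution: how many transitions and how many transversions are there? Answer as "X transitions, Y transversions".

1 transition, 4 transversions

Mismatches (1-based):
position 4: T→A (pyrimidine→purine, transversion)
position 5: G→C (purine→pyrimidine, transversion)
position 6: A→G (purine→purine, transition)
position 7: C→G (pyrimidine→purine, transversion)
position 9: T→A (pyrimidine→purine, transversion)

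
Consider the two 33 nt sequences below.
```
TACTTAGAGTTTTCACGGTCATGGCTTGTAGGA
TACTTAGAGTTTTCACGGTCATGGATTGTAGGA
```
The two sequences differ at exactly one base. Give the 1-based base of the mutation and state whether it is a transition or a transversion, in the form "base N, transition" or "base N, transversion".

Base 25 changes C→A. C is a pyrimidine and A is a purine, so this is a transversion.

base 25, transversion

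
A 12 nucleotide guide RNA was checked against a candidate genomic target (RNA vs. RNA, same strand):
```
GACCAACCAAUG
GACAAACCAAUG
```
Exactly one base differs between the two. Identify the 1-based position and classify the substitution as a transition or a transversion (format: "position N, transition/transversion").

position 4, transversion

Position 4 changes C→A. C is a pyrimidine and A is a purine, so this is a transversion.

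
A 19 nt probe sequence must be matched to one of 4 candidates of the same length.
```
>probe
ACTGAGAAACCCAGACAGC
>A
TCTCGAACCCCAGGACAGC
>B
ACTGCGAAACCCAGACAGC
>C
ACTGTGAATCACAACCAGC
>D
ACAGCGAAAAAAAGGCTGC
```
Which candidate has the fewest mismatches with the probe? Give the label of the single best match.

A differs at 8 bases; B differs at 1 base; C differs at 5 bases; D differs at 7 bases. The closest is B.

B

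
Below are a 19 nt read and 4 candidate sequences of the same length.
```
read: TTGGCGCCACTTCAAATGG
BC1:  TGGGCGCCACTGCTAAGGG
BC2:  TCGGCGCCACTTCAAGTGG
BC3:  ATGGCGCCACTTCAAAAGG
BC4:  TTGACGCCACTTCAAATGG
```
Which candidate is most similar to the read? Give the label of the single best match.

Hamming distances to read — BC1: 4; BC2: 2; BC3: 2; BC4: 1.
Smallest is BC4 with 1 mismatch.

BC4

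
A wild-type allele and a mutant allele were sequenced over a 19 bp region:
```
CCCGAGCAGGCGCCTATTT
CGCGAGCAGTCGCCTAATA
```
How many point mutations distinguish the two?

The sequences differ at sites 2, 10, 17, 19 (1-based) — 4 in total.

4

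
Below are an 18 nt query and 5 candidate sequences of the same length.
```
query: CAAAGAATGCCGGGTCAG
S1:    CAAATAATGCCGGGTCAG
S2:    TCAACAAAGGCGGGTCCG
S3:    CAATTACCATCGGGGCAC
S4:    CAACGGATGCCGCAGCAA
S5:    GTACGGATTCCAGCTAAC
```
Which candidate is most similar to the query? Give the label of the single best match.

Hamming distances to query — S1: 1; S2: 6; S3: 8; S4: 6; S5: 9.
Smallest is S1 with 1 mismatch.

S1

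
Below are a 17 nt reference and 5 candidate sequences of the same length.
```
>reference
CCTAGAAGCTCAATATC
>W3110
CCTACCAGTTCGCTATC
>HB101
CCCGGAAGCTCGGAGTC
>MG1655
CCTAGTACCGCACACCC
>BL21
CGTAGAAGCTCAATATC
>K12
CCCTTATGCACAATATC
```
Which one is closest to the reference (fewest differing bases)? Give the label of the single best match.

Hamming distances to reference — W3110: 5; HB101: 6; MG1655: 7; BL21: 1; K12: 5.
Smallest is BL21 with 1 mismatch.

BL21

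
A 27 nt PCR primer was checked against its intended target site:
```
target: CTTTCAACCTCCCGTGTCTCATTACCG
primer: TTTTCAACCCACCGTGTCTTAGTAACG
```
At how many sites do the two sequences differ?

Comparing position by position, 6 sites differ: 1 (C/T), 10 (T/C), 11 (C/A), 20 (C/T), 22 (T/G), 25 (C/A).

6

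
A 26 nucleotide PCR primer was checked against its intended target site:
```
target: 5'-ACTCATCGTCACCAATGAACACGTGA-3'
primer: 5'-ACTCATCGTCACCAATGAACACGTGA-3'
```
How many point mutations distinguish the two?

0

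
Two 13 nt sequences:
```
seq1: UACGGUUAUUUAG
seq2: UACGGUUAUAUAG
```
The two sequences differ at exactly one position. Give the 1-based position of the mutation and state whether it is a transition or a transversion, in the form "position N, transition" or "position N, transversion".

position 10, transversion

Position 10 changes U→A. U is a pyrimidine and A is a purine, so this is a transversion.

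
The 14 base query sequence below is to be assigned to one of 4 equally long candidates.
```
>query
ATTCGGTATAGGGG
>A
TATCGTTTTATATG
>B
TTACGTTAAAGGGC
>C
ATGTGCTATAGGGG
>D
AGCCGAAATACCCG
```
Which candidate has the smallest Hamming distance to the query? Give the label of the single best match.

C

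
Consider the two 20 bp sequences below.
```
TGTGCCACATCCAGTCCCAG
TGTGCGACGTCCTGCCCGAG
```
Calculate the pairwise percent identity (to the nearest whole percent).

75%

5 positions differ (6, 9, 13, 15, 18), so 15 of 20 match: 15/20 = 75%.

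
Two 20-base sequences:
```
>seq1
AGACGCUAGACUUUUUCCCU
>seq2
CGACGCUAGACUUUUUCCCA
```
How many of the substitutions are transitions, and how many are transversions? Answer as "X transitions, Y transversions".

Mismatches (1-based):
base 1: A→C (purine→pyrimidine, transversion)
base 20: U→A (pyrimidine→purine, transversion)

0 transitions, 2 transversions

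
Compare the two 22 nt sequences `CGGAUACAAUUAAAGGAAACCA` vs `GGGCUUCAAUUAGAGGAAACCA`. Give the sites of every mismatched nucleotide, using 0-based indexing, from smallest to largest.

Scanning 0-based: 0: C/G; 3: A/C; 5: A/U; 12: A/G.

0, 3, 5, 12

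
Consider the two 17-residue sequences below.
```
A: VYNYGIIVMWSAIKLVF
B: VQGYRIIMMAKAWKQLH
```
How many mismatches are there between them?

10

Comparing position by position, 10 residues differ: 2 (Y/Q), 3 (N/G), 5 (G/R), 8 (V/M), 10 (W/A), 11 (S/K), 13 (I/W), 15 (L/Q), 16 (V/L), 17 (F/H).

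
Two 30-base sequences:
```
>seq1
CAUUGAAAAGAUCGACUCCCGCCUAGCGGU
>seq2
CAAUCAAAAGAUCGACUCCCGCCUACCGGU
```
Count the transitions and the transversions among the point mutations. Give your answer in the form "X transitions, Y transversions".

0 transitions, 3 transversions

Transitions (purine↔purine or pyrimidine↔pyrimidine): none.
Transversions (purine↔pyrimidine): 3 U→A, 5 G→C, 26 G→C.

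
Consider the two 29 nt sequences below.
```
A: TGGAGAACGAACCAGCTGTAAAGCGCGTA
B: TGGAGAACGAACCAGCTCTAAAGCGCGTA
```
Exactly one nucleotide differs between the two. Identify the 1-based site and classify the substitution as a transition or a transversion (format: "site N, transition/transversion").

site 18, transversion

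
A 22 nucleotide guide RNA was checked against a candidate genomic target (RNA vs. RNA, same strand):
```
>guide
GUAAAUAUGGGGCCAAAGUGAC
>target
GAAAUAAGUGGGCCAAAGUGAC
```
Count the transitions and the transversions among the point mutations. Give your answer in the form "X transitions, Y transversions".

0 transitions, 5 transversions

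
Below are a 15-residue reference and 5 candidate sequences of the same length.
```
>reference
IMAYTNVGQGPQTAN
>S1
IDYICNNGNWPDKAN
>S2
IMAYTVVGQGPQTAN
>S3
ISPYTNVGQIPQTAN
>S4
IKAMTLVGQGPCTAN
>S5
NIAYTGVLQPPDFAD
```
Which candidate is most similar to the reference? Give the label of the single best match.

Hamming distances to reference — S1: 9; S2: 1; S3: 3; S4: 4; S5: 8.
Smallest is S2 with 1 mismatch.

S2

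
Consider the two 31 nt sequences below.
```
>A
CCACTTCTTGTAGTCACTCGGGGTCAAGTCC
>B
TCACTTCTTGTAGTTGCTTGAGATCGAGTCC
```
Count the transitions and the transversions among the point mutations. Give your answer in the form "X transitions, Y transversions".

7 transitions, 0 transversions

Transitions (purine↔purine or pyrimidine↔pyrimidine): 1 C→T, 15 C→T, 16 A→G, 19 C→T, 21 G→A, 23 G→A, 26 A→G.
Transversions (purine↔pyrimidine): none.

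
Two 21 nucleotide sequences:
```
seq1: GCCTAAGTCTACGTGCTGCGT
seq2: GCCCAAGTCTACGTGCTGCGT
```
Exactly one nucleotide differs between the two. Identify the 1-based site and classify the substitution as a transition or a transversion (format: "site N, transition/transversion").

The sequences differ only at site 4: T→C (pyrimidine→pyrimidine), a transition.

site 4, transition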